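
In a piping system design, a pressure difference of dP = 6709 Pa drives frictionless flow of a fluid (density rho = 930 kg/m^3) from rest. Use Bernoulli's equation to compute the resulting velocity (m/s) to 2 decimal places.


v = sqrt(2*dP/rho)
v = sqrt(2*6709/930)
v = sqrt(14.427957)
v = 3.80 m/s


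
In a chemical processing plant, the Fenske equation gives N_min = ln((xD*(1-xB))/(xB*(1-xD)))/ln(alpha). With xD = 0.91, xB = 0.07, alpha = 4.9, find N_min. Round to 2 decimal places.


N_min = ln((xD*(1-xB))/(xB*(1-xD))) / ln(alpha)
Numerator inside ln: 0.8463 / 0.0063 = 134.333333
ln(134.333333) = 4.900324
ln(alpha) = ln(4.9) = 1.589235
N_min = 4.900324 / 1.589235 = 3.08


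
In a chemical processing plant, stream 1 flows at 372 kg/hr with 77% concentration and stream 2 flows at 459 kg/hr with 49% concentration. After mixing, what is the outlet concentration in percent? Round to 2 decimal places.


Mass balance on solute: F1*x1 + F2*x2 = F3*x3
F3 = F1 + F2 = 372 + 459 = 831 kg/hr
x3 = (F1*x1 + F2*x2)/F3
x3 = (372*0.77 + 459*0.49) / 831
x3 = 61.53%


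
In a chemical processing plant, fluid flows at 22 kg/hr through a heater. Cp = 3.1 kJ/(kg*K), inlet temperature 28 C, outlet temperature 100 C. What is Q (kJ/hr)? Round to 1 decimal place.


Q = m_dot * Cp * (T2 - T1)
Q = 22 * 3.1 * (100 - 28)
Q = 22 * 3.1 * 72
Q = 4910.4 kJ/hr


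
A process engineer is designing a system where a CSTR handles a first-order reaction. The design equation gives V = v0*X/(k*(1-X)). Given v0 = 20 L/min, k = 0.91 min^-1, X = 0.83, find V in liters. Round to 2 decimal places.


V = v0 * X / (k * (1 - X))
V = 20 * 0.83 / (0.91 * (1 - 0.83))
V = 16.6 / (0.91 * 0.17)
V = 16.6 / 0.1547
V = 107.30 L


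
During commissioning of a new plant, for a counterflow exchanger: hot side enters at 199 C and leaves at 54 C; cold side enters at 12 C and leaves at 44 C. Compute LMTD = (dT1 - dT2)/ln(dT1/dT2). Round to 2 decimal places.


dT1 = Th_in - Tc_out = 199 - 44 = 155
dT2 = Th_out - Tc_in = 54 - 12 = 42
LMTD = (dT1 - dT2) / ln(dT1/dT2)
LMTD = (155 - 42) / ln(155/42)
LMTD = 86.54 K


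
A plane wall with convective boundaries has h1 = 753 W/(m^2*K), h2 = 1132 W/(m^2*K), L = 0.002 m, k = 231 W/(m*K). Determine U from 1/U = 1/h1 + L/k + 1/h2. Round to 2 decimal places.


1/U = 1/h1 + L/k + 1/h2
1/U = 1/753 + 0.002/231 + 1/1132
1/U = 0.0013280212 + 8.658e-06 + 0.0008833922
1/U = 0.0022200714
U = 450.44 W/(m^2*K)


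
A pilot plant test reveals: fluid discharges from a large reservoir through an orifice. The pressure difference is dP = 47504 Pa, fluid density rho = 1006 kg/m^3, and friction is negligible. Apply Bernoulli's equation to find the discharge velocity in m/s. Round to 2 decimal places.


v = sqrt(2*dP/rho)
v = sqrt(2*47504/1006)
v = sqrt(94.441352)
v = 9.72 m/s


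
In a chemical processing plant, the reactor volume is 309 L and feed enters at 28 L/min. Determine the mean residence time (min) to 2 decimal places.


tau = V / v0
tau = 309 / 28
tau = 11.04 min


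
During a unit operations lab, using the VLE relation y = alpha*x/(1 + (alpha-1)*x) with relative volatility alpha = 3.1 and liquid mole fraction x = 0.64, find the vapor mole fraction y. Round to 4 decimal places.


y = alpha*x / (1 + (alpha-1)*x)
y = 3.1*0.64 / (1 + (3.1-1)*0.64)
y = 1.984 / (1 + 1.344)
y = 1.984 / 2.344
y = 0.8464


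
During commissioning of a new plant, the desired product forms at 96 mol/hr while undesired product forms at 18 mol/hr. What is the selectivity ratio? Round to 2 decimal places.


S = desired product rate / undesired product rate
S = 96 / 18
S = 5.33


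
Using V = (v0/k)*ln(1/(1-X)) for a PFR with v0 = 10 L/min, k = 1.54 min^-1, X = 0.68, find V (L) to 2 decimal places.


V = (v0/k) * ln(1/(1-X))
V = (10/1.54) * ln(1/(1-0.68))
V = 6.493506 * ln(3.125)
V = 6.493506 * 1.139434
V = 7.40 L


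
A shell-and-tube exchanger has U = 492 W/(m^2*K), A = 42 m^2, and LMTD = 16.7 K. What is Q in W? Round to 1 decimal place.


Q = U * A * LMTD
Q = 492 * 42 * 16.7
Q = 345088.8 W


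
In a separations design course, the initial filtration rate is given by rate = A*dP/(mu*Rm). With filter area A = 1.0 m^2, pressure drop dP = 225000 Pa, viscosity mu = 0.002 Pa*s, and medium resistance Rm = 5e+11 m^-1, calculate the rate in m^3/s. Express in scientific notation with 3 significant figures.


rate = A * dP / (mu * Rm)
rate = 1.0 * 225000 / (0.002 * 5e+11)
rate = 225000.0 / 1.000e+09
rate = 2.25e-04 m^3/s


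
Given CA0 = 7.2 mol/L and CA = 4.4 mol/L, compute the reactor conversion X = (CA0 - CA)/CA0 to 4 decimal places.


X = (CA0 - CA) / CA0
X = (7.2 - 4.4) / 7.2
X = 2.8 / 7.2
X = 0.3889


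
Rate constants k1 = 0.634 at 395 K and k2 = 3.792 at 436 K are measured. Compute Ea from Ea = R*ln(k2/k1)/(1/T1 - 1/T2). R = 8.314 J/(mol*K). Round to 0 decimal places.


Ea = R * ln(k2/k1) / (1/T1 - 1/T2)
ln(k2/k1) = ln(3.792/0.634) = 1.7885999
1/T1 - 1/T2 = 1/395 - 1/436 = 0.000238067588
Ea = 8.314 * 1.7885999 / 0.000238067588
Ea = 62463 J/mol


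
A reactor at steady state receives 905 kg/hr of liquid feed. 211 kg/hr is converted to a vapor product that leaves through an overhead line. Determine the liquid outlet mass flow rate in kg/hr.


Steady-state mass balance on the main outlet: F_out = F_in - F_removed
F_out = 905 - 211
F_out = 694 kg/hr


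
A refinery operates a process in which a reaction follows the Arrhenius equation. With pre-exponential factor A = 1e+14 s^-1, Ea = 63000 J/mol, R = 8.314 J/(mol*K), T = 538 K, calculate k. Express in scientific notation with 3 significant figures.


k = A * exp(-Ea/(R*T))
k = 1e+14 * exp(-63000 / (8.314 * 538))
k = 1e+14 * exp(-14.084721)
k = 7.64e+07


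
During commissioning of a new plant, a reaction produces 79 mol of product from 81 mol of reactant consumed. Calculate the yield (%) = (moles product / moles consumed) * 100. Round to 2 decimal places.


Yield = (moles product / moles consumed) * 100%
Yield = (79 / 81) * 100
Yield = 0.9753 * 100
Yield = 97.53%


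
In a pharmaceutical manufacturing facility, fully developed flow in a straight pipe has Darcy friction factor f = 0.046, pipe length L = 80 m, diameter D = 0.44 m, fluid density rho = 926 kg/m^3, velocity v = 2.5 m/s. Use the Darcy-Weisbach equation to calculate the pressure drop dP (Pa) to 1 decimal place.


dP = f * (L/D) * (rho*v^2/2)
dP = 0.046 * (80/0.44) * (926*2.5^2/2)
L/D = 181.81818182
rho*v^2/2 = 926*6.25/2 = 2893.75
dP = 0.046 * 181.81818182 * 2893.75
dP = 24202.3 Pa


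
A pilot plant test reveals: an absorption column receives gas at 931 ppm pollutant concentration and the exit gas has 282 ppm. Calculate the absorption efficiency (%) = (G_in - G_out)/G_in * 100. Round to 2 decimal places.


Efficiency = (G_in - G_out) / G_in * 100%
Efficiency = (931 - 282) / 931 * 100
Efficiency = 649 / 931 * 100
Efficiency = 69.71%


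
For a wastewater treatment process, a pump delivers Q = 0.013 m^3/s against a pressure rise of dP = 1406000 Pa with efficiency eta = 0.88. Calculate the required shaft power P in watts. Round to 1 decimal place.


P = Q * dP / eta
P = 0.013 * 1406000 / 0.88
P = 18278.0 / 0.88
P = 20770.5 W


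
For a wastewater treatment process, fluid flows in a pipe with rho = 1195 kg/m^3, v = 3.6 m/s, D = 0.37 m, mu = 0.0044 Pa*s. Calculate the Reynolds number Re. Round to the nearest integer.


Re = rho * v * D / mu
Re = 1195 * 3.6 * 0.37 / 0.0044
Re = 1591.74 / 0.0044
Re = 361759


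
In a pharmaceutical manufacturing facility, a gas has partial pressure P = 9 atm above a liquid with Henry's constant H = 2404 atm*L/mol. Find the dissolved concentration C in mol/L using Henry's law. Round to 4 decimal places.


C = P / H
C = 9 / 2404
C = 0.0037 mol/L


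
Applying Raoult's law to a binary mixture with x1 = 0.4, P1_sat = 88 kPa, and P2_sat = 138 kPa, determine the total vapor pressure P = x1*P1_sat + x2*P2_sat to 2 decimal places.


P = x1*P1_sat + x2*P2_sat
x2 = 1 - x1 = 1 - 0.4 = 0.6
P = 0.4*88 + 0.6*138
P = 35.2 + 82.8
P = 118.00 kPa


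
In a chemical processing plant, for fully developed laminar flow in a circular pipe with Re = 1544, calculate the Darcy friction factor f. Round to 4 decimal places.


f = 64 / Re
f = 64 / 1544
f = 0.0415


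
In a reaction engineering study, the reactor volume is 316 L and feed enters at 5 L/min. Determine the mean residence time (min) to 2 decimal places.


tau = V / v0
tau = 316 / 5
tau = 63.20 min


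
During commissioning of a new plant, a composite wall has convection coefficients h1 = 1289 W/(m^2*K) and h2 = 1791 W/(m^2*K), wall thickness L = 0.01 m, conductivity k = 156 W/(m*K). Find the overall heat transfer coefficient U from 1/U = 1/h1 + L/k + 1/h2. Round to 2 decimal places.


1/U = 1/h1 + L/k + 1/h2
1/U = 1/1289 + 0.01/156 + 1/1791
1/U = 0.0007757952 + 6.41026e-05 + 0.0005583473
1/U = 0.0013982451
U = 715.18 W/(m^2*K)


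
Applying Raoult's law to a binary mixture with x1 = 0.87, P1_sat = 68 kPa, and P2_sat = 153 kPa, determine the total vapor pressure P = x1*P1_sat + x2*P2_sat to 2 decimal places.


P = x1*P1_sat + x2*P2_sat
x2 = 1 - x1 = 1 - 0.87 = 0.13
P = 0.87*68 + 0.13*153
P = 59.16 + 19.89
P = 79.05 kPa


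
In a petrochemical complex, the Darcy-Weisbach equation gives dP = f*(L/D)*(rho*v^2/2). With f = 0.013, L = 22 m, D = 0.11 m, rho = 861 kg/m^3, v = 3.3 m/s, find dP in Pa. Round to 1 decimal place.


dP = f * (L/D) * (rho*v^2/2)
dP = 0.013 * (22/0.11) * (861*3.3^2/2)
L/D = 200.0
rho*v^2/2 = 861*10.89/2 = 4688.145
dP = 0.013 * 200.0 * 4688.145
dP = 12189.2 Pa


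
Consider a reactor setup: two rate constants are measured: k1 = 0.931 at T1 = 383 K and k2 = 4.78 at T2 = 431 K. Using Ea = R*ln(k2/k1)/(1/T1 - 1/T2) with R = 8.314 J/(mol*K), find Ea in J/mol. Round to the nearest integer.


Ea = R * ln(k2/k1) / (1/T1 - 1/T2)
ln(k2/k1) = ln(4.78/0.931) = 1.6359365
1/T1 - 1/T2 = 1/383 - 1/431 = 0.000290780443
Ea = 8.314 * 1.6359365 / 0.000290780443
Ea = 46775 J/mol


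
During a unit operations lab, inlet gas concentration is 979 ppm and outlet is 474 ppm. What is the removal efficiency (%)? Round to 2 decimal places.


Efficiency = (G_in - G_out) / G_in * 100%
Efficiency = (979 - 474) / 979 * 100
Efficiency = 505 / 979 * 100
Efficiency = 51.58%


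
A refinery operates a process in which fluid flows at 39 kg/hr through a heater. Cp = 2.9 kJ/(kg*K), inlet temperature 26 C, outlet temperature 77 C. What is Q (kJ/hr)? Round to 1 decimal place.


Q = m_dot * Cp * (T2 - T1)
Q = 39 * 2.9 * (77 - 26)
Q = 39 * 2.9 * 51
Q = 5768.1 kJ/hr


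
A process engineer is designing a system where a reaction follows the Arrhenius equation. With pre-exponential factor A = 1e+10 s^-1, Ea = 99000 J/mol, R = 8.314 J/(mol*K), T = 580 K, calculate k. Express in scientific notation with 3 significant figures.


k = A * exp(-Ea/(R*T))
k = 1e+10 * exp(-99000 / (8.314 * 580))
k = 1e+10 * exp(-20.530389)
k = 1.21e+01


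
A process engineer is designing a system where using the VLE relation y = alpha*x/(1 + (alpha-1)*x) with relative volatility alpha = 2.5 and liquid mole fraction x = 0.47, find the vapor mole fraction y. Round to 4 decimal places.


y = alpha*x / (1 + (alpha-1)*x)
y = 2.5*0.47 / (1 + (2.5-1)*0.47)
y = 1.175 / (1 + 0.705)
y = 1.175 / 1.705
y = 0.6891


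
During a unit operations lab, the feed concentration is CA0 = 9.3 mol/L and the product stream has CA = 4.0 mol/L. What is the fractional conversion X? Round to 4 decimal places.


X = (CA0 - CA) / CA0
X = (9.3 - 4.0) / 9.3
X = 5.3 / 9.3
X = 0.5699


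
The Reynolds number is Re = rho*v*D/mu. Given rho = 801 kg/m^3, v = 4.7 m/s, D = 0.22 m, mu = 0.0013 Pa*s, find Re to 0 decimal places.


Re = rho * v * D / mu
Re = 801 * 4.7 * 0.22 / 0.0013
Re = 828.234 / 0.0013
Re = 637103


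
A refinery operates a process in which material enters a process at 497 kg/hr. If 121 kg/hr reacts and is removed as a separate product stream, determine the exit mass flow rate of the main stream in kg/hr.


Steady-state mass balance on the main outlet: F_out = F_in - F_removed
F_out = 497 - 121
F_out = 376 kg/hr


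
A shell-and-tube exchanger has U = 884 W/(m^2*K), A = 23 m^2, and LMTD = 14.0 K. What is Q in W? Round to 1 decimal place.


Q = U * A * LMTD
Q = 884 * 23 * 14.0
Q = 284648.0 W


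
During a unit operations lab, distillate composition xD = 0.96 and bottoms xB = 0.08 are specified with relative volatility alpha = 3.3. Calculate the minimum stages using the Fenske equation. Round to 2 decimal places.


N_min = ln((xD*(1-xB))/(xB*(1-xD))) / ln(alpha)
Numerator inside ln: 0.8832 / 0.0032 = 276.0
ln(276.0) = 5.620401
ln(alpha) = ln(3.3) = 1.193922
N_min = 5.620401 / 1.193922 = 4.71


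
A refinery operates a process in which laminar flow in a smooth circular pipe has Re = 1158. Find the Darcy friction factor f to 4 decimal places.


f = 64 / Re
f = 64 / 1158
f = 0.0553


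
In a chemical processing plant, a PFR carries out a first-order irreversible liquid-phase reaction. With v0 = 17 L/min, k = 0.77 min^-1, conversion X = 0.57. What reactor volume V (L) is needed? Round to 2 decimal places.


V = (v0/k) * ln(1/(1-X))
V = (17/0.77) * ln(1/(1-0.57))
V = 22.077922 * ln(2.325581)
V = 22.077922 * 0.84397
V = 18.63 L


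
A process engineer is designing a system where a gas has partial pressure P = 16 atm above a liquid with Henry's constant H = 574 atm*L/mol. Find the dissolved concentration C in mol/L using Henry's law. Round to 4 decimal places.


C = P / H
C = 16 / 574
C = 0.0279 mol/L


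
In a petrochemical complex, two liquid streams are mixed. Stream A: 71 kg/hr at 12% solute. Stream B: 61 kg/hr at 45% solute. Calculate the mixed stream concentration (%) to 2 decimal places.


Mass balance on solute: F1*x1 + F2*x2 = F3*x3
F3 = F1 + F2 = 71 + 61 = 132 kg/hr
x3 = (F1*x1 + F2*x2)/F3
x3 = (71*0.12 + 61*0.45) / 132
x3 = 27.25%


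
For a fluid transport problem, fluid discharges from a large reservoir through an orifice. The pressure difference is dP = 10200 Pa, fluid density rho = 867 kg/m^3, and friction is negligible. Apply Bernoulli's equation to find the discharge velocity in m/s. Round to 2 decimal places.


v = sqrt(2*dP/rho)
v = sqrt(2*10200/867)
v = sqrt(23.529412)
v = 4.85 m/s


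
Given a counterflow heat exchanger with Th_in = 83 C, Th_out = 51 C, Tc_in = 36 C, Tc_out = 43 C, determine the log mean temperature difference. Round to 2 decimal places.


dT1 = Th_in - Tc_out = 83 - 43 = 40
dT2 = Th_out - Tc_in = 51 - 36 = 15
LMTD = (dT1 - dT2) / ln(dT1/dT2)
LMTD = (40 - 15) / ln(40/15)
LMTD = 25.49 K


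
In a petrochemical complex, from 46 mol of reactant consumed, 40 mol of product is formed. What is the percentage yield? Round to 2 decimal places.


Yield = (moles product / moles consumed) * 100%
Yield = (40 / 46) * 100
Yield = 0.8696 * 100
Yield = 86.96%


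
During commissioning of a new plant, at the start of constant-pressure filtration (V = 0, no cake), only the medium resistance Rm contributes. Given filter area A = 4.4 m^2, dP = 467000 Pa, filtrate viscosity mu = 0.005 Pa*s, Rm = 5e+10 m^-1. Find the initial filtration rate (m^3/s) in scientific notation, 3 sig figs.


rate = A * dP / (mu * Rm)
rate = 4.4 * 467000 / (0.005 * 5e+10)
rate = 2054800.0 / 2.500e+08
rate = 8.22e-03 m^3/s


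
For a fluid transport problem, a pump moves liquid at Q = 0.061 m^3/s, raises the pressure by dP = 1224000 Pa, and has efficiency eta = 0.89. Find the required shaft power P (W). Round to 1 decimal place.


P = Q * dP / eta
P = 0.061 * 1224000 / 0.89
P = 74664.0 / 0.89
P = 83892.1 W


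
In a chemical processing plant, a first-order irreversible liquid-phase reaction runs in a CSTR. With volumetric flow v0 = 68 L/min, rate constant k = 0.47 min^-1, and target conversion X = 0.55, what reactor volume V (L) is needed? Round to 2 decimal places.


V = v0 * X / (k * (1 - X))
V = 68 * 0.55 / (0.47 * (1 - 0.55))
V = 37.4 / (0.47 * 0.45)
V = 37.4 / 0.2115
V = 176.83 L


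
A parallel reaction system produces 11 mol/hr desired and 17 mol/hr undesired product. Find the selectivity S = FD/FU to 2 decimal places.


S = desired product rate / undesired product rate
S = 11 / 17
S = 0.65


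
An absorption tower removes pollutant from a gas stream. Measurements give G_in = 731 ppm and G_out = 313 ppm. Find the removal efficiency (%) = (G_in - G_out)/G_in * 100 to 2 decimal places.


Efficiency = (G_in - G_out) / G_in * 100%
Efficiency = (731 - 313) / 731 * 100
Efficiency = 418 / 731 * 100
Efficiency = 57.18%


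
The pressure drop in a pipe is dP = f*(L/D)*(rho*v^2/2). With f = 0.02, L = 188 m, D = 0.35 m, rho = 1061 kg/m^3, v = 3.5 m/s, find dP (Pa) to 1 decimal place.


dP = f * (L/D) * (rho*v^2/2)
dP = 0.02 * (188/0.35) * (1061*3.5^2/2)
L/D = 537.14285714
rho*v^2/2 = 1061*12.25/2 = 6498.625
dP = 0.02 * 537.14285714 * 6498.625
dP = 69813.8 Pa


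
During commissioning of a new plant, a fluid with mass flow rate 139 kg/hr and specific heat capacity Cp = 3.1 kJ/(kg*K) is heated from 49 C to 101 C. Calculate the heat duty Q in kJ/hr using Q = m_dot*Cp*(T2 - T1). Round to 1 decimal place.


Q = m_dot * Cp * (T2 - T1)
Q = 139 * 3.1 * (101 - 49)
Q = 139 * 3.1 * 52
Q = 22406.8 kJ/hr


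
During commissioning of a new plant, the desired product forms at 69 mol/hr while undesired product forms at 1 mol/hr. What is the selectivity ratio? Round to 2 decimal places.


S = desired product rate / undesired product rate
S = 69 / 1
S = 69.00


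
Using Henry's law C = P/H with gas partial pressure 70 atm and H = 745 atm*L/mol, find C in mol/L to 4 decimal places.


C = P / H
C = 70 / 745
C = 0.0940 mol/L


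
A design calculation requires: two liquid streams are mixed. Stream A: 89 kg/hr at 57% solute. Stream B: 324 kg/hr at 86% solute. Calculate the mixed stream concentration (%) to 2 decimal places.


Mass balance on solute: F1*x1 + F2*x2 = F3*x3
F3 = F1 + F2 = 89 + 324 = 413 kg/hr
x3 = (F1*x1 + F2*x2)/F3
x3 = (89*0.57 + 324*0.86) / 413
x3 = 79.75%


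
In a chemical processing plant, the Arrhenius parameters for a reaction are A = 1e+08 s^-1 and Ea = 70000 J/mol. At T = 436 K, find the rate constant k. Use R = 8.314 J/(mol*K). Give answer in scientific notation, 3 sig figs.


k = A * exp(-Ea/(R*T))
k = 1e+08 * exp(-70000 / (8.314 * 436))
k = 1e+08 * exp(-19.310856)
k = 4.11e-01


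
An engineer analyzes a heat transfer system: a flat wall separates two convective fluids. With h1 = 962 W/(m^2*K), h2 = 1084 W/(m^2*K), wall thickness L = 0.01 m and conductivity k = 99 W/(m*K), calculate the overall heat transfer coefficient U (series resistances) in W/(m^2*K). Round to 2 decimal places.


1/U = 1/h1 + L/k + 1/h2
1/U = 1/962 + 0.01/99 + 1/1084
1/U = 0.001039501 + 0.0001010101 + 0.0009225092
1/U = 0.0020630203
U = 484.73 W/(m^2*K)


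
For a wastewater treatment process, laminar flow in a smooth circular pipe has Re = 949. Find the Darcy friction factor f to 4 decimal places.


f = 64 / Re
f = 64 / 949
f = 0.0674


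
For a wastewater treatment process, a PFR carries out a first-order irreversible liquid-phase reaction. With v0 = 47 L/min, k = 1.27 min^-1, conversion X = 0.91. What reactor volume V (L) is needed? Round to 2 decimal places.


V = (v0/k) * ln(1/(1-X))
V = (47/1.27) * ln(1/(1-0.91))
V = 37.007874 * ln(11.111111)
V = 37.007874 * 2.407946
V = 89.11 L


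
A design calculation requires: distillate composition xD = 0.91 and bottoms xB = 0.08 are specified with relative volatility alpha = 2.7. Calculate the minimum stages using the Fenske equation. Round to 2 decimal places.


N_min = ln((xD*(1-xB))/(xB*(1-xD))) / ln(alpha)
Numerator inside ln: 0.8372 / 0.0072 = 116.277778
ln(116.277778) = 4.755982
ln(alpha) = ln(2.7) = 0.993252
N_min = 4.755982 / 0.993252 = 4.79


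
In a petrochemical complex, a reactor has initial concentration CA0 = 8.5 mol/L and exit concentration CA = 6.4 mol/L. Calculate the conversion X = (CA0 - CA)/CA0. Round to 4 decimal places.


X = (CA0 - CA) / CA0
X = (8.5 - 6.4) / 8.5
X = 2.1 / 8.5
X = 0.2471


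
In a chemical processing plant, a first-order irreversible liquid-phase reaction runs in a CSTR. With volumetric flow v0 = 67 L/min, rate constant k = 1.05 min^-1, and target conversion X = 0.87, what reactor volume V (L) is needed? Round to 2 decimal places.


V = v0 * X / (k * (1 - X))
V = 67 * 0.87 / (1.05 * (1 - 0.87))
V = 58.29 / (1.05 * 0.13)
V = 58.29 / 0.1365
V = 427.03 L


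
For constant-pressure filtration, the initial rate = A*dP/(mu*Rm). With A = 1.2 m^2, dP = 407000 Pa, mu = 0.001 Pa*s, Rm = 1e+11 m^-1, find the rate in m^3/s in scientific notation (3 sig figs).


rate = A * dP / (mu * Rm)
rate = 1.2 * 407000 / (0.001 * 1e+11)
rate = 488400.0 / 1.000e+08
rate = 4.88e-03 m^3/s


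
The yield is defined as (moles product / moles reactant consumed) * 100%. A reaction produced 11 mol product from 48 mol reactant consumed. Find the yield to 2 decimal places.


Yield = (moles product / moles consumed) * 100%
Yield = (11 / 48) * 100
Yield = 0.2292 * 100
Yield = 22.92%


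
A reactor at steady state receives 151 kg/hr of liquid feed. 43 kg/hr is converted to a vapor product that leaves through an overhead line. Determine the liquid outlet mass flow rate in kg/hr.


Steady-state mass balance on the main outlet: F_out = F_in - F_removed
F_out = 151 - 43
F_out = 108 kg/hr


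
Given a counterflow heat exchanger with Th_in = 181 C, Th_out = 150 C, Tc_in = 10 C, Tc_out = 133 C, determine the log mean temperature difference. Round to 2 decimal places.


dT1 = Th_in - Tc_out = 181 - 133 = 48
dT2 = Th_out - Tc_in = 150 - 10 = 140
LMTD = (dT1 - dT2) / ln(dT1/dT2)
LMTD = (48 - 140) / ln(48/140)
LMTD = 85.95 K


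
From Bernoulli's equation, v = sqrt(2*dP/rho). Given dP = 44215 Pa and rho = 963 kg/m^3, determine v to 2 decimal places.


v = sqrt(2*dP/rho)
v = sqrt(2*44215/963)
v = sqrt(91.827622)
v = 9.58 m/s


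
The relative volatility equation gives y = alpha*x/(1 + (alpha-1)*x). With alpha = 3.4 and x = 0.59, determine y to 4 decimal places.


y = alpha*x / (1 + (alpha-1)*x)
y = 3.4*0.59 / (1 + (3.4-1)*0.59)
y = 2.006 / (1 + 1.416)
y = 2.006 / 2.416
y = 0.8303


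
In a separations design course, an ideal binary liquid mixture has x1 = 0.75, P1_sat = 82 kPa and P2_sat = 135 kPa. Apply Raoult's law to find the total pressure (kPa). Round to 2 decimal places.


P = x1*P1_sat + x2*P2_sat
x2 = 1 - x1 = 1 - 0.75 = 0.25
P = 0.75*82 + 0.25*135
P = 61.5 + 33.75
P = 95.25 kPa


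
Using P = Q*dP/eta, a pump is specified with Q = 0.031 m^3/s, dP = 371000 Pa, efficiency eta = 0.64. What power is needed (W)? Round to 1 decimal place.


P = Q * dP / eta
P = 0.031 * 371000 / 0.64
P = 11501.0 / 0.64
P = 17970.3 W


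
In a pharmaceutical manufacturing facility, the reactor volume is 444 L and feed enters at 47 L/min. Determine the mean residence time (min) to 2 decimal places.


tau = V / v0
tau = 444 / 47
tau = 9.45 min


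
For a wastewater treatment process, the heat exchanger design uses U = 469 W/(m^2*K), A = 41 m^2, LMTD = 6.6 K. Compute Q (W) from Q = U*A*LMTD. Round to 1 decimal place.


Q = U * A * LMTD
Q = 469 * 41 * 6.6
Q = 126911.4 W


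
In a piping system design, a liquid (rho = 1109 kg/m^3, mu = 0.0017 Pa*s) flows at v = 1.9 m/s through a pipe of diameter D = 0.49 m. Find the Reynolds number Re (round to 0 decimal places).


Re = rho * v * D / mu
Re = 1109 * 1.9 * 0.49 / 0.0017
Re = 1032.479 / 0.0017
Re = 607341


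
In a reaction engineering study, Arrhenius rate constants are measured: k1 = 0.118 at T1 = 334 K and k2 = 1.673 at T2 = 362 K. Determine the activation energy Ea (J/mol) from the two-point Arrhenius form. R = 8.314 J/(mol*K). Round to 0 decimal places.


Ea = R * ln(k2/k1) / (1/T1 - 1/T2)
ln(k2/k1) = ln(1.673/0.118) = 2.6516891
1/T1 - 1/T2 = 1/334 - 1/362 = 0.000231581037
Ea = 8.314 * 2.6516891 / 0.000231581037
Ea = 95198 J/mol


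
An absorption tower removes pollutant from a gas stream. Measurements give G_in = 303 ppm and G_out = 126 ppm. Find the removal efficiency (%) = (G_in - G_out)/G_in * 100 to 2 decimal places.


Efficiency = (G_in - G_out) / G_in * 100%
Efficiency = (303 - 126) / 303 * 100
Efficiency = 177 / 303 * 100
Efficiency = 58.42%


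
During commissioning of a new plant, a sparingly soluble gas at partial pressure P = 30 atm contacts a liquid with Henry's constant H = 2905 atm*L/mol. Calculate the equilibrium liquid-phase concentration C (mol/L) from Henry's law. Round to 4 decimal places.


C = P / H
C = 30 / 2905
C = 0.0103 mol/L


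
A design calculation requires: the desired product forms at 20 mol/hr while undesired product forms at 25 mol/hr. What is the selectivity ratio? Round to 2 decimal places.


S = desired product rate / undesired product rate
S = 20 / 25
S = 0.80


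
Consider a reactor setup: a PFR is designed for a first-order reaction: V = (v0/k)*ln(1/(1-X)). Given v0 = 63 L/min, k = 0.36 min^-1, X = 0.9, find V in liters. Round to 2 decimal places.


V = (v0/k) * ln(1/(1-X))
V = (63/0.36) * ln(1/(1-0.9))
V = 175.0 * ln(10.0)
V = 175.0 * 2.302585
V = 402.95 L


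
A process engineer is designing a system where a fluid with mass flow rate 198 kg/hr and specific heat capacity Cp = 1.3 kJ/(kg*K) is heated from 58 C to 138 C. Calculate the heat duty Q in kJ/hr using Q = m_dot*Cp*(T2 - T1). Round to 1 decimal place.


Q = m_dot * Cp * (T2 - T1)
Q = 198 * 1.3 * (138 - 58)
Q = 198 * 1.3 * 80
Q = 20592.0 kJ/hr


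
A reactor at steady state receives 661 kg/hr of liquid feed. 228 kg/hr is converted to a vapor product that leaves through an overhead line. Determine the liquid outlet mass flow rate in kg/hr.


Steady-state mass balance on the main outlet: F_out = F_in - F_removed
F_out = 661 - 228
F_out = 433 kg/hr


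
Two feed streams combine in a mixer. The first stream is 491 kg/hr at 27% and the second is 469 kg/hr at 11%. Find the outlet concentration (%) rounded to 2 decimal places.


Mass balance on solute: F1*x1 + F2*x2 = F3*x3
F3 = F1 + F2 = 491 + 469 = 960 kg/hr
x3 = (F1*x1 + F2*x2)/F3
x3 = (491*0.27 + 469*0.11) / 960
x3 = 19.18%


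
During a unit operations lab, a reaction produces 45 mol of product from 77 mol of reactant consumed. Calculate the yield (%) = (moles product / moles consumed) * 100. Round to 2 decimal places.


Yield = (moles product / moles consumed) * 100%
Yield = (45 / 77) * 100
Yield = 0.5844 * 100
Yield = 58.44%


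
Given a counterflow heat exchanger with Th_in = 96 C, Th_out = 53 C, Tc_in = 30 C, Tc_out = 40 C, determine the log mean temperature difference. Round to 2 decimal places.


dT1 = Th_in - Tc_out = 96 - 40 = 56
dT2 = Th_out - Tc_in = 53 - 30 = 23
LMTD = (dT1 - dT2) / ln(dT1/dT2)
LMTD = (56 - 23) / ln(56/23)
LMTD = 37.08 K


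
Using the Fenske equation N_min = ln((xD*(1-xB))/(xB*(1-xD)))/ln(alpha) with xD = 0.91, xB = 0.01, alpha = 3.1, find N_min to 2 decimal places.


N_min = ln((xD*(1-xB))/(xB*(1-xD))) / ln(alpha)
Numerator inside ln: 0.9009 / 0.0009 = 1001.0
ln(1001.0) = 6.908755
ln(alpha) = ln(3.1) = 1.131402
N_min = 6.908755 / 1.131402 = 6.11


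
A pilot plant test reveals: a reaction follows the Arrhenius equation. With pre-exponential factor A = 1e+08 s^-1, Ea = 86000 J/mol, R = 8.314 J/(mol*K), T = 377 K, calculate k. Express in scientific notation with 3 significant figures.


k = A * exp(-Ea/(R*T))
k = 1e+08 * exp(-86000 / (8.314 * 377))
k = 1e+08 * exp(-27.437661)
k = 1.21e-04


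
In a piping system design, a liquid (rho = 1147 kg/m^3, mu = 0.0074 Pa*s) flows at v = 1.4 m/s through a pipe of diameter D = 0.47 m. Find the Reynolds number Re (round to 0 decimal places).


Re = rho * v * D / mu
Re = 1147 * 1.4 * 0.47 / 0.0074
Re = 754.726 / 0.0074
Re = 101990


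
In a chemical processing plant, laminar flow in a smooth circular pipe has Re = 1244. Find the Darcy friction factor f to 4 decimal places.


f = 64 / Re
f = 64 / 1244
f = 0.0514


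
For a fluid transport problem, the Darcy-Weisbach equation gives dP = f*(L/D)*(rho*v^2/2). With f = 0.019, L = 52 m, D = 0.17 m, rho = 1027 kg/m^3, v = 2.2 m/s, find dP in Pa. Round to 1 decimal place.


dP = f * (L/D) * (rho*v^2/2)
dP = 0.019 * (52/0.17) * (1027*2.2^2/2)
L/D = 305.88235294
rho*v^2/2 = 1027*4.84/2 = 2485.34
dP = 0.019 * 305.88235294 * 2485.34
dP = 14444.2 Pa


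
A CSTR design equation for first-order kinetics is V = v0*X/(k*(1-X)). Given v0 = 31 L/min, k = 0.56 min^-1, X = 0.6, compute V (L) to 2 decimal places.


V = v0 * X / (k * (1 - X))
V = 31 * 0.6 / (0.56 * (1 - 0.6))
V = 18.6 / (0.56 * 0.4)
V = 18.6 / 0.224
V = 83.04 L


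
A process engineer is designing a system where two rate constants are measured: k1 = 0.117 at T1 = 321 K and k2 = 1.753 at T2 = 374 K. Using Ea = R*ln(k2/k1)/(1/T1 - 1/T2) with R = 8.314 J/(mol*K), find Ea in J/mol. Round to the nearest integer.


Ea = R * ln(k2/k1) / (1/T1 - 1/T2)
ln(k2/k1) = ln(1.753/0.117) = 2.70691
1/T1 - 1/T2 = 1/321 - 1/374 = 0.000441468006
Ea = 8.314 * 2.70691 / 0.000441468006
Ea = 50978 J/mol


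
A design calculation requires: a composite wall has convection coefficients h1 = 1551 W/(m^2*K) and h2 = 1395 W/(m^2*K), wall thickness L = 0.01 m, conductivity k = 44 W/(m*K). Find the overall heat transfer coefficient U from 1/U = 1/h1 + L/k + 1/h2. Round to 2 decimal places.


1/U = 1/h1 + L/k + 1/h2
1/U = 1/1551 + 0.01/44 + 1/1395
1/U = 0.0006447453 + 0.0002272727 + 0.0007168459
1/U = 0.0015888639
U = 629.38 W/(m^2*K)


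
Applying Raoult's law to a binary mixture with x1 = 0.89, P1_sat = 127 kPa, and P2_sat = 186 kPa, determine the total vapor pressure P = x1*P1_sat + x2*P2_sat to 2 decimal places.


P = x1*P1_sat + x2*P2_sat
x2 = 1 - x1 = 1 - 0.89 = 0.11
P = 0.89*127 + 0.11*186
P = 113.03 + 20.46
P = 133.49 kPa


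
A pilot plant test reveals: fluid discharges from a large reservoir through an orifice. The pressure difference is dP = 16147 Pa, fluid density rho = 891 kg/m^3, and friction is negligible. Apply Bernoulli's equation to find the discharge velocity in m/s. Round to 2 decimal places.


v = sqrt(2*dP/rho)
v = sqrt(2*16147/891)
v = sqrt(36.244669)
v = 6.02 m/s


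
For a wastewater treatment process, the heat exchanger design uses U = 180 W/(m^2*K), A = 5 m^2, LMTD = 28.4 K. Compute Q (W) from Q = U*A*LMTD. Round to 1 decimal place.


Q = U * A * LMTD
Q = 180 * 5 * 28.4
Q = 25560.0 W


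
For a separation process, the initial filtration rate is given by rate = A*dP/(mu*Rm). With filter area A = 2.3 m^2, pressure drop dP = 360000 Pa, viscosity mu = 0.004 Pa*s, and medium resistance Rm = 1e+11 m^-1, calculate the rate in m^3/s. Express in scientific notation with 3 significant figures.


rate = A * dP / (mu * Rm)
rate = 2.3 * 360000 / (0.004 * 1e+11)
rate = 828000.0 / 4.000e+08
rate = 2.07e-03 m^3/s


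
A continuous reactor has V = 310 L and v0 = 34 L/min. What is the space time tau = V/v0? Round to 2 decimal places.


tau = V / v0
tau = 310 / 34
tau = 9.12 min


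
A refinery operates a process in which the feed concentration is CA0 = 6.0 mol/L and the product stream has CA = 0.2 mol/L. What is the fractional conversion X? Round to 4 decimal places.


X = (CA0 - CA) / CA0
X = (6.0 - 0.2) / 6.0
X = 5.8 / 6.0
X = 0.9667


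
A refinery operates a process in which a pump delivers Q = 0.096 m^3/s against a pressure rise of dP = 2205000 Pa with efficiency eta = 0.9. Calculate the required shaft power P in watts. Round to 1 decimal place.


P = Q * dP / eta
P = 0.096 * 2205000 / 0.9
P = 211680.0 / 0.9
P = 235200.0 W


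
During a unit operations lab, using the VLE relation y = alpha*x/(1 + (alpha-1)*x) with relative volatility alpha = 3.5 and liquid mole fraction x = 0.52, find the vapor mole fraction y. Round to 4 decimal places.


y = alpha*x / (1 + (alpha-1)*x)
y = 3.5*0.52 / (1 + (3.5-1)*0.52)
y = 1.82 / (1 + 1.3)
y = 1.82 / 2.3
y = 0.7913


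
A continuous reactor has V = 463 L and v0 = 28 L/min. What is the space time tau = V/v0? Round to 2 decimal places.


tau = V / v0
tau = 463 / 28
tau = 16.54 min


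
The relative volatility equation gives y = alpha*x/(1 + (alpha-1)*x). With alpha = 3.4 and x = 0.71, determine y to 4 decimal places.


y = alpha*x / (1 + (alpha-1)*x)
y = 3.4*0.71 / (1 + (3.4-1)*0.71)
y = 2.414 / (1 + 1.704)
y = 2.414 / 2.704
y = 0.8928


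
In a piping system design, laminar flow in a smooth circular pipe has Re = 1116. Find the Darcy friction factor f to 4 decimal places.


f = 64 / Re
f = 64 / 1116
f = 0.0573


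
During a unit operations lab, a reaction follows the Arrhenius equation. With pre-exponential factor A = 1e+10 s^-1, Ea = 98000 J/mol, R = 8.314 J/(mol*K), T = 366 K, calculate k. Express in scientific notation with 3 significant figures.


k = A * exp(-Ea/(R*T))
k = 1e+10 * exp(-98000 / (8.314 * 366))
k = 1e+10 * exp(-32.205865)
k = 1.03e-04


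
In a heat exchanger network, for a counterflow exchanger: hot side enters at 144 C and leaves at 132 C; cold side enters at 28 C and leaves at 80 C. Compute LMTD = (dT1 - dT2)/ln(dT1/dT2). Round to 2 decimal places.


dT1 = Th_in - Tc_out = 144 - 80 = 64
dT2 = Th_out - Tc_in = 132 - 28 = 104
LMTD = (dT1 - dT2) / ln(dT1/dT2)
LMTD = (64 - 104) / ln(64/104)
LMTD = 82.39 K


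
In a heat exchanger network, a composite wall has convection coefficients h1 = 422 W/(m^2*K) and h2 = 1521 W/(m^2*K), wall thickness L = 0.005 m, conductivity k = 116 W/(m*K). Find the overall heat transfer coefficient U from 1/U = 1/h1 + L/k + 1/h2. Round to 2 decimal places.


1/U = 1/h1 + L/k + 1/h2
1/U = 1/422 + 0.005/116 + 1/1521
1/U = 0.0023696682 + 4.31034e-05 + 0.0006574622
1/U = 0.0030702338
U = 325.71 W/(m^2*K)


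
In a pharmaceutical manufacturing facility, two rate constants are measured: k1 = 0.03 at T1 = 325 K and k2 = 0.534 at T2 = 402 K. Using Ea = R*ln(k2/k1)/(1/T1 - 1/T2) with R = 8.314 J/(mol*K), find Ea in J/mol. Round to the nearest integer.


Ea = R * ln(k2/k1) / (1/T1 - 1/T2)
ln(k2/k1) = ln(0.534/0.03) = 2.8791985
1/T1 - 1/T2 = 1/325 - 1/402 = 0.000589360888
Ea = 8.314 * 2.8791985 / 0.000589360888
Ea = 40616 J/mol


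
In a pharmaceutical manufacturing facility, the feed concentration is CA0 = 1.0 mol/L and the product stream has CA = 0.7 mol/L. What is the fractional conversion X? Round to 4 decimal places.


X = (CA0 - CA) / CA0
X = (1.0 - 0.7) / 1.0
X = 0.3 / 1.0
X = 0.3000


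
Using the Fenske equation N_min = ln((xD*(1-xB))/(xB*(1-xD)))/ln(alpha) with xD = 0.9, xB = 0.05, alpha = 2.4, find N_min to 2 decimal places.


N_min = ln((xD*(1-xB))/(xB*(1-xD))) / ln(alpha)
Numerator inside ln: 0.855 / 0.005 = 171.0
ln(171.0) = 5.141664
ln(alpha) = ln(2.4) = 0.875469
N_min = 5.141664 / 0.875469 = 5.87


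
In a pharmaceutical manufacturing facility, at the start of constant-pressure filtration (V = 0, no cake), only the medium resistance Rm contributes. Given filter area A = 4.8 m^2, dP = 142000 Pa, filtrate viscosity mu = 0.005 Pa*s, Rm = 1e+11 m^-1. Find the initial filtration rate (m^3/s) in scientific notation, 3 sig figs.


rate = A * dP / (mu * Rm)
rate = 4.8 * 142000 / (0.005 * 1e+11)
rate = 681600.0 / 5.000e+08
rate = 1.36e-03 m^3/s


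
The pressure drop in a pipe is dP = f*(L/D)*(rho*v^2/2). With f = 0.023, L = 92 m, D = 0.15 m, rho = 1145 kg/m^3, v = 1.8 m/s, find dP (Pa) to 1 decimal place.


dP = f * (L/D) * (rho*v^2/2)
dP = 0.023 * (92/0.15) * (1145*1.8^2/2)
L/D = 613.33333333
rho*v^2/2 = 1145*3.24/2 = 1854.9
dP = 0.023 * 613.33333333 * 1854.9
dP = 26166.5 Pa


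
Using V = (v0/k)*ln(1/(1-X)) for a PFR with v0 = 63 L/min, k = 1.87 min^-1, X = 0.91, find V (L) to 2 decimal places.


V = (v0/k) * ln(1/(1-X))
V = (63/1.87) * ln(1/(1-0.91))
V = 33.68984 * ln(11.111111)
V = 33.68984 * 2.407946
V = 81.12 L


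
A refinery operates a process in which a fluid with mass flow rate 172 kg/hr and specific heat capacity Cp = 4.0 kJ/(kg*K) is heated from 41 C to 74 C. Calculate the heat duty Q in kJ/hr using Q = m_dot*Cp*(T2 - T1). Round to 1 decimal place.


Q = m_dot * Cp * (T2 - T1)
Q = 172 * 4.0 * (74 - 41)
Q = 172 * 4.0 * 33
Q = 22704.0 kJ/hr


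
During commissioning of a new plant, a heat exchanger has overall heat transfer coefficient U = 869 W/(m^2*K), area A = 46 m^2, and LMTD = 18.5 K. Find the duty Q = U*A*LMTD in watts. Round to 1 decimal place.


Q = U * A * LMTD
Q = 869 * 46 * 18.5
Q = 739519.0 W


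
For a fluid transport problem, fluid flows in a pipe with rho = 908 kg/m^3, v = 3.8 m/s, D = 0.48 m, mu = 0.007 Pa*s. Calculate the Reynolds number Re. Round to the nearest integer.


Re = rho * v * D / mu
Re = 908 * 3.8 * 0.48 / 0.007
Re = 1656.192 / 0.007
Re = 236599


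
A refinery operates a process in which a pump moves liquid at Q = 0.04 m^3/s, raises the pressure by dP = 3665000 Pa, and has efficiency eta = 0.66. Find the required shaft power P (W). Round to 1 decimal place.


P = Q * dP / eta
P = 0.04 * 3665000 / 0.66
P = 146600.0 / 0.66
P = 222121.2 W


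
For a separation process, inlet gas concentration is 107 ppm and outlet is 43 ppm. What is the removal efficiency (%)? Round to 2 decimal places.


Efficiency = (G_in - G_out) / G_in * 100%
Efficiency = (107 - 43) / 107 * 100
Efficiency = 64 / 107 * 100
Efficiency = 59.81%


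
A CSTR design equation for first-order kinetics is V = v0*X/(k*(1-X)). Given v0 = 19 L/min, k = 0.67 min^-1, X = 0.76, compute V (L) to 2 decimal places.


V = v0 * X / (k * (1 - X))
V = 19 * 0.76 / (0.67 * (1 - 0.76))
V = 14.44 / (0.67 * 0.24)
V = 14.44 / 0.1608
V = 89.80 L


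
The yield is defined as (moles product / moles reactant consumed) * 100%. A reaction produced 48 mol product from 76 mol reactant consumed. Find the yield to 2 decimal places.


Yield = (moles product / moles consumed) * 100%
Yield = (48 / 76) * 100
Yield = 0.6316 * 100
Yield = 63.16%


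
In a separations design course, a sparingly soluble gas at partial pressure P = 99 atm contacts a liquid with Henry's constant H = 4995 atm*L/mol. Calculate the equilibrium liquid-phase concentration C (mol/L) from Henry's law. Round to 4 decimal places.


C = P / H
C = 99 / 4995
C = 0.0198 mol/L


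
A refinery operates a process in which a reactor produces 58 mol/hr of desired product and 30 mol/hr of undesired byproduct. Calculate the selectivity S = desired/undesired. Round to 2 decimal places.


S = desired product rate / undesired product rate
S = 58 / 30
S = 1.93


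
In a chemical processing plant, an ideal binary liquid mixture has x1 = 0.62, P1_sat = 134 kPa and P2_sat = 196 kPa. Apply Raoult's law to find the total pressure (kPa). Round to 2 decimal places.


P = x1*P1_sat + x2*P2_sat
x2 = 1 - x1 = 1 - 0.62 = 0.38
P = 0.62*134 + 0.38*196
P = 83.08 + 74.48
P = 157.56 kPa


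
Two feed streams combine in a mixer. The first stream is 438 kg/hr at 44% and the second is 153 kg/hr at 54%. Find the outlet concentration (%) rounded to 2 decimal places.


Mass balance on solute: F1*x1 + F2*x2 = F3*x3
F3 = F1 + F2 = 438 + 153 = 591 kg/hr
x3 = (F1*x1 + F2*x2)/F3
x3 = (438*0.44 + 153*0.54) / 591
x3 = 46.59%


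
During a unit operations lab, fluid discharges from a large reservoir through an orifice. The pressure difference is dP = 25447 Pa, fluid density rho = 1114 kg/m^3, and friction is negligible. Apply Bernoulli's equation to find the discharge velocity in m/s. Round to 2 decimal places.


v = sqrt(2*dP/rho)
v = sqrt(2*25447/1114)
v = sqrt(45.685817)
v = 6.76 m/s


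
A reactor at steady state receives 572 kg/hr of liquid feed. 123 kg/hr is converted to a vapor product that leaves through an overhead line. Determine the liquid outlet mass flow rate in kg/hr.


Steady-state mass balance on the main outlet: F_out = F_in - F_removed
F_out = 572 - 123
F_out = 449 kg/hr


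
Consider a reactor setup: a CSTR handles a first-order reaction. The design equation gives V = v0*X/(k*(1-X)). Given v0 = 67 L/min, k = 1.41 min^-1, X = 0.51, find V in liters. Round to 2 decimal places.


V = v0 * X / (k * (1 - X))
V = 67 * 0.51 / (1.41 * (1 - 0.51))
V = 34.17 / (1.41 * 0.49)
V = 34.17 / 0.6909
V = 49.46 L
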